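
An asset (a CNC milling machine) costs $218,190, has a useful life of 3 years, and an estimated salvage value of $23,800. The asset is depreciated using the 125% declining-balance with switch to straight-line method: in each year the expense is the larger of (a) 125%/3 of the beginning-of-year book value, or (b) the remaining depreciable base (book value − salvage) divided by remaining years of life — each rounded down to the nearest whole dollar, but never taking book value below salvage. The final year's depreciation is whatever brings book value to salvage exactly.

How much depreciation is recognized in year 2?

Depreciable base = $218,190 − $23,800 = $194,390.
Year 1: DB = ⌊$218,190 × 125%/3⌋ = $90,912; SL = ⌊$194,390/3⌋ = $64,796 → take DB $90,912. Book value $127,278.
Year 2: DB = ⌊$127,278 × 125%/3⌋ = $53,032; SL = ⌊$103,478/2⌋ = $51,739 → take DB $53,032. Book value $74,246.

$53,032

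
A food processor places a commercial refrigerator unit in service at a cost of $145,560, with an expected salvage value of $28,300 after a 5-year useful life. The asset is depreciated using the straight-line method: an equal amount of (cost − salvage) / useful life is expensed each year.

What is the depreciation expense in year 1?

$23,452

Depreciable base = $145,560 − $28,300 = $117,260.
Annual expense = $117,260 / 5 = $23,452.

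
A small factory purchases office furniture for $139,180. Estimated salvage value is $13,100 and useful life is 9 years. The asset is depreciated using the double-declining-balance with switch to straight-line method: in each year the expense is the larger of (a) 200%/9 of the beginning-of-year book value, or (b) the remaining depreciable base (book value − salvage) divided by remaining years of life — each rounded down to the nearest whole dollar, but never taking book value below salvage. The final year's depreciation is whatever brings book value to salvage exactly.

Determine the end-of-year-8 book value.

$18,533

Depreciable base = $139,180 − $13,100 = $126,080.
Year 1: DB = ⌊$139,180 × 200%/9⌋ = $30,928; SL = ⌊$126,080/9⌋ = $14,008 → take DB $30,928. Book value $108,252.
Year 2: DB = ⌊$108,252 × 200%/9⌋ = $24,056; SL = ⌊$95,152/8⌋ = $11,894 → take DB $24,056. Book value $84,196.
Year 3: DB = ⌊$84,196 × 200%/9⌋ = $18,710; SL = ⌊$71,096/7⌋ = $10,156 → take DB $18,710. Book value $65,486.
Year 4: DB = ⌊$65,486 × 200%/9⌋ = $14,552; SL = ⌊$52,386/6⌋ = $8,731 → take DB $14,552. Book value $50,934.
Year 5: DB = ⌊$50,934 × 200%/9⌋ = $11,318; SL = ⌊$37,834/5⌋ = $7,566 → take DB $11,318. Book value $39,616.
Year 6: DB = ⌊$39,616 × 200%/9⌋ = $8,803; SL = ⌊$26,516/4⌋ = $6,629 → take DB $8,803. Book value $30,813.
Year 7: DB = ⌊$30,813 × 200%/9⌋ = $6,847; SL = ⌊$17,713/3⌋ = $5,904 → take DB $6,847. Book value $23,966.
Year 8: DB = ⌊$23,966 × 200%/9⌋ = $5,325; SL = ⌊$10,866/2⌋ = $5,433 → take SL $5,433. Book value $18,533.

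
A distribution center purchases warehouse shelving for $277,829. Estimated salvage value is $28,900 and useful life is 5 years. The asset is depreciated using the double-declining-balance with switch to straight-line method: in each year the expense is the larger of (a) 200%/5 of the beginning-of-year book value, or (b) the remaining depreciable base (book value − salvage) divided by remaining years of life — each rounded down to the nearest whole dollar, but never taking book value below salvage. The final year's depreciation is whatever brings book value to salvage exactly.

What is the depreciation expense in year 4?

$24,004

Depreciable base = $277,829 − $28,900 = $248,929.
Year 1: DB = ⌊$277,829 × 200%/5⌋ = $111,131; SL = ⌊$248,929/5⌋ = $49,785 → take DB $111,131. Book value $166,698.
Year 2: DB = ⌊$166,698 × 200%/5⌋ = $66,679; SL = ⌊$137,798/4⌋ = $34,449 → take DB $66,679. Book value $100,019.
Year 3: DB = ⌊$100,019 × 200%/5⌋ = $40,007; SL = ⌊$71,119/3⌋ = $23,706 → take DB $40,007. Book value $60,012.
Year 4: DB = ⌊$60,012 × 200%/5⌋ = $24,004; SL = ⌊$31,112/2⌋ = $15,556 → take DB $24,004. Book value $36,008.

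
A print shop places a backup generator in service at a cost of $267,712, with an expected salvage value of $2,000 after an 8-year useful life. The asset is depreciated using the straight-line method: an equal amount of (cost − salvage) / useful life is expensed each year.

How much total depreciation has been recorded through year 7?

$232,498

Depreciable base = $267,712 − $2,000 = $265,712.
Annual expense = $265,712 / 8 = $33,214.
End of year 1: book value $234,498.
End of year 2: book value $201,284.
End of year 3: book value $168,070.
End of year 4: book value $134,856.
End of year 5: book value $101,642.
End of year 6: book value $68,428.
End of year 7: book value $35,214.
Accumulated through year 7 = $267,712 − $35,214 = $232,498.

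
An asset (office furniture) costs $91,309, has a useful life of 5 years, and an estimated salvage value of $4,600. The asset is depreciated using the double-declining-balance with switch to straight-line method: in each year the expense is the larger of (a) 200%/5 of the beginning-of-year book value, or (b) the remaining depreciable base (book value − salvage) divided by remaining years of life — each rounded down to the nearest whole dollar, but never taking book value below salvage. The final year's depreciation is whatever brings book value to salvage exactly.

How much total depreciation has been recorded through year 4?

$79,474

Depreciable base = $91,309 − $4,600 = $86,709.
Year 1: DB = ⌊$91,309 × 200%/5⌋ = $36,523; SL = ⌊$86,709/5⌋ = $17,341 → take DB $36,523. Book value $54,786.
Year 2: DB = ⌊$54,786 × 200%/5⌋ = $21,914; SL = ⌊$50,186/4⌋ = $12,546 → take DB $21,914. Book value $32,872.
Year 3: DB = ⌊$32,872 × 200%/5⌋ = $13,148; SL = ⌊$28,272/3⌋ = $9,424 → take DB $13,148. Book value $19,724.
Year 4: DB = ⌊$19,724 × 200%/5⌋ = $7,889; SL = ⌊$15,124/2⌋ = $7,562 → take DB $7,889. Book value $11,835.
Accumulated through year 4 = $91,309 − $11,835 = $79,474.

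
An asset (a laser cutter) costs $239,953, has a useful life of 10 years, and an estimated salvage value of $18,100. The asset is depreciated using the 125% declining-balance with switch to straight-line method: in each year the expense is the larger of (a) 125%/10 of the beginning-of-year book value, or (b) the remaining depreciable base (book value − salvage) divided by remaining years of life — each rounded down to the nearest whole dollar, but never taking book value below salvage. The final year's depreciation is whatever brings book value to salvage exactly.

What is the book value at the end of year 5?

$119,995

Depreciable base = $239,953 − $18,100 = $221,853.
Year 1: DB = ⌊$239,953 × 125%/10⌋ = $29,994; SL = ⌊$221,853/10⌋ = $22,185 → take DB $29,994. Book value $209,959.
Year 2: DB = ⌊$209,959 × 125%/10⌋ = $26,244; SL = ⌊$191,859/9⌋ = $21,317 → take DB $26,244. Book value $183,715.
Year 3: DB = ⌊$183,715 × 125%/10⌋ = $22,964; SL = ⌊$165,615/8⌋ = $20,701 → take DB $22,964. Book value $160,751.
Year 4: DB = ⌊$160,751 × 125%/10⌋ = $20,093; SL = ⌊$142,651/7⌋ = $20,378 → take SL $20,378. Book value $140,373.
Year 5: DB = ⌊$140,373 × 125%/10⌋ = $17,546; SL = ⌊$122,273/6⌋ = $20,378 → take SL $20,378. Book value $119,995.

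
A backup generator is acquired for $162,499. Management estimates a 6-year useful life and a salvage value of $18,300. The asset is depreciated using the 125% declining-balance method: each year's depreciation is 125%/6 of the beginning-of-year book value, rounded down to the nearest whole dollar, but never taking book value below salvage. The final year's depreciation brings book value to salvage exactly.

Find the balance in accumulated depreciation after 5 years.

Depreciable base = $162,499 − $18,300 = $144,199.
Year 1: ⌊$162,499 × 125%/6⌋ = $33,853. Book value $128,646.
Year 2: ⌊$128,646 × 125%/6⌋ = $26,801. Book value $101,845.
Year 3: ⌊$101,845 × 125%/6⌋ = $21,217. Book value $80,628.
Year 4: ⌊$80,628 × 125%/6⌋ = $16,797. Book value $63,831.
Year 5: ⌊$63,831 × 125%/6⌋ = $13,298. Book value $50,533.
Accumulated through year 5 = $162,499 − $50,533 = $111,966.

$111,966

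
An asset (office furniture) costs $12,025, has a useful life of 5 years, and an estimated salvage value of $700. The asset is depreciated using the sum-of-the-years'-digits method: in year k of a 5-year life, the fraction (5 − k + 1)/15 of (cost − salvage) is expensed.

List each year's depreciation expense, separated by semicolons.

$3,775; $3,020; $2,265; $1,510; $755

Depreciable base = $12,025 − $700 = $11,325.
Sum of the years' digits = 5+4+3+2+1 = 15.
Year 1: $11,325 × 5/15 = $3,775. Book value $8,250.
Year 2: $11,325 × 4/15 = $3,020. Book value $5,230.
Year 3: $11,325 × 3/15 = $2,265. Book value $2,965.
Year 4: $11,325 × 2/15 = $1,510. Book value $1,455.
Year 5: $11,325 × 1/15 = $755. Book value $700.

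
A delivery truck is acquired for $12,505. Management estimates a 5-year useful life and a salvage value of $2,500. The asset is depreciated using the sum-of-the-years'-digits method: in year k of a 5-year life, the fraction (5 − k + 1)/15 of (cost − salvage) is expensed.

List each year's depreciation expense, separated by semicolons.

$3,335; $2,668; $2,001; $1,334; $667

Depreciable base = $12,505 − $2,500 = $10,005.
Sum of the years' digits = 5+4+3+2+1 = 15.
Year 1: $10,005 × 5/15 = $3,335. Book value $9,170.
Year 2: $10,005 × 4/15 = $2,668. Book value $6,502.
Year 3: $10,005 × 3/15 = $2,001. Book value $4,501.
Year 4: $10,005 × 2/15 = $1,334. Book value $3,167.
Year 5: $10,005 × 1/15 = $667. Book value $2,500.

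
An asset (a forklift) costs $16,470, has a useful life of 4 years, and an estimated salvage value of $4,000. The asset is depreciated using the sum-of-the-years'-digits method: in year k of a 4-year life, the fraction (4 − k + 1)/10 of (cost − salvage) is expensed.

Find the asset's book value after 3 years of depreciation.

Depreciable base = $16,470 − $4,000 = $12,470.
Sum of the years' digits = 4+3+2+1 = 10.
Year 1: $12,470 × 4/10 = $4,988. Book value $11,482.
Year 2: $12,470 × 3/10 = $3,741. Book value $7,741.
Year 3: $12,470 × 2/10 = $2,494. Book value $5,247.

$5,247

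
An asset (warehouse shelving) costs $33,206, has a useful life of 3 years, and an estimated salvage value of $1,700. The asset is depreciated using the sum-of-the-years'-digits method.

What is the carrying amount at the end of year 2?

Depreciable base = $33,206 − $1,700 = $31,506.
Sum of the years' digits = 3+2+1 = 6.
Year 1: $31,506 × 3/6 = $15,753. Book value $17,453.
Year 2: $31,506 × 2/6 = $10,502. Book value $6,951.

$6,951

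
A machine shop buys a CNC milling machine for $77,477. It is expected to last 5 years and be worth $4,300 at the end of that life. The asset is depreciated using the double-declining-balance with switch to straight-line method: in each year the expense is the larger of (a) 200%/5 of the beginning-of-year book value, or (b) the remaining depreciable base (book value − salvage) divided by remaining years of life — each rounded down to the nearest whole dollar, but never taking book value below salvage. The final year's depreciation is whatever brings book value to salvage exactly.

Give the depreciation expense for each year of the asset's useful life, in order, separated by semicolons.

$30,990; $18,594; $11,157; $6,694; $5,742

Depreciable base = $77,477 − $4,300 = $73,177.
Year 1: DB = ⌊$77,477 × 200%/5⌋ = $30,990; SL = ⌊$73,177/5⌋ = $14,635 → take DB $30,990. Book value $46,487.
Year 2: DB = ⌊$46,487 × 200%/5⌋ = $18,594; SL = ⌊$42,187/4⌋ = $10,546 → take DB $18,594. Book value $27,893.
Year 3: DB = ⌊$27,893 × 200%/5⌋ = $11,157; SL = ⌊$23,593/3⌋ = $7,864 → take DB $11,157. Book value $16,736.
Year 4: DB = ⌊$16,736 × 200%/5⌋ = $6,694; SL = ⌊$12,436/2⌋ = $6,218 → take DB $6,694. Book value $10,042.
Year 5 (final): $10,042 − $4,300 = $5,742. Book value $4,300.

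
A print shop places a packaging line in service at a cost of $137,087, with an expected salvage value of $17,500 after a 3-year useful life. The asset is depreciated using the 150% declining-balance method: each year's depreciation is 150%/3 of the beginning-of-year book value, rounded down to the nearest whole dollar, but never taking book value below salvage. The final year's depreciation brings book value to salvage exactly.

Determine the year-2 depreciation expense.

Depreciable base = $137,087 − $17,500 = $119,587.
Year 1: ⌊$137,087 × 150%/3⌋ = $68,543. Book value $68,544.
Year 2: ⌊$68,544 × 150%/3⌋ = $34,272. Book value $34,272.

$34,272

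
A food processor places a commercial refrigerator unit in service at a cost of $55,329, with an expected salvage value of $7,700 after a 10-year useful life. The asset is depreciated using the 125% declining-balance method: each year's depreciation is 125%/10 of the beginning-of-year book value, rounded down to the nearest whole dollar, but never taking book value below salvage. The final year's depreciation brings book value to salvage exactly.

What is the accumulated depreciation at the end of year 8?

$36,316

Depreciable base = $55,329 − $7,700 = $47,629.
Year 1: ⌊$55,329 × 125%/10⌋ = $6,916. Book value $48,413.
Year 2: ⌊$48,413 × 125%/10⌋ = $6,051. Book value $42,362.
Year 3: ⌊$42,362 × 125%/10⌋ = $5,295. Book value $37,067.
Year 4: ⌊$37,067 × 125%/10⌋ = $4,633. Book value $32,434.
Year 5: ⌊$32,434 × 125%/10⌋ = $4,054. Book value $28,380.
Year 6: ⌊$28,380 × 125%/10⌋ = $3,547. Book value $24,833.
Year 7: ⌊$24,833 × 125%/10⌋ = $3,104. Book value $21,729.
Year 8: ⌊$21,729 × 125%/10⌋ = $2,716. Book value $19,013.
Accumulated through year 8 = $55,329 − $19,013 = $36,316.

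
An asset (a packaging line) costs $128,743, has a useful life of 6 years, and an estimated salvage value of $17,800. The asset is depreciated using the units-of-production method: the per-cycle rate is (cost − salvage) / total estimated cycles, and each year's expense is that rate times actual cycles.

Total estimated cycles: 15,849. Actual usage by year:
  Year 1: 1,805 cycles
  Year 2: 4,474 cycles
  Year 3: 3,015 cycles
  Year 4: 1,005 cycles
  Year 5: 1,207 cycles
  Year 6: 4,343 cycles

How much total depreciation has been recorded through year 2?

Depreciable base = $128,743 − $17,800 = $110,943.
Rate = $110,943 / 15,849 cycles = $7 per cycle.
Year 1: 1,805 × $7 = $12,635. Book value $116,108.
Year 2: 4,474 × $7 = $31,318. Book value $84,790.
Accumulated through year 2 = $128,743 − $84,790 = $43,953.

$43,953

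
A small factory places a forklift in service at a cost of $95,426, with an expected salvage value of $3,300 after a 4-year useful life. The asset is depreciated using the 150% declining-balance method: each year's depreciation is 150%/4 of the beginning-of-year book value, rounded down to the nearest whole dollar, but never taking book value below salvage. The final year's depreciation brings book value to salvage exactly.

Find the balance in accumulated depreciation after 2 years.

Depreciable base = $95,426 − $3,300 = $92,126.
Year 1: ⌊$95,426 × 150%/4⌋ = $35,784. Book value $59,642.
Year 2: ⌊$59,642 × 150%/4⌋ = $22,365. Book value $37,277.
Accumulated through year 2 = $95,426 − $37,277 = $58,149.

$58,149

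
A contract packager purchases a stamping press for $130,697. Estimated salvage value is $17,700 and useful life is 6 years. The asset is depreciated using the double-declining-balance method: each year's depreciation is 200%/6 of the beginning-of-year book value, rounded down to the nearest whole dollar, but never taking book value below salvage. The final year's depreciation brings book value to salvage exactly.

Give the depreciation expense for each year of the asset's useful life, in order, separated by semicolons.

Depreciable base = $130,697 − $17,700 = $112,997.
Year 1: ⌊$130,697 × 200%/6⌋ = $43,565. Book value $87,132.
Year 2: ⌊$87,132 × 200%/6⌋ = $29,044. Book value $58,088.
Year 3: ⌊$58,088 × 200%/6⌋ = $19,362. Book value $38,726.
Year 4: ⌊$38,726 × 200%/6⌋ = $12,908. Book value $25,818.
Year 5: ⌊$25,818 × 200%/6⌋ = $8,606, capped at $8,118. Book value $17,700.
Year 6 (final): $17,700 − $17,700 = $0. Book value $17,700.

$43,565; $29,044; $19,362; $12,908; $8,118; $0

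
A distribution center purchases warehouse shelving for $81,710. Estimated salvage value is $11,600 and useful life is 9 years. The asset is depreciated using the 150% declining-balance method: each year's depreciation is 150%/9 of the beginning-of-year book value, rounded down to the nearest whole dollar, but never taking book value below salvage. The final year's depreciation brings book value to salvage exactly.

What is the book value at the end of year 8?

$19,005

Depreciable base = $81,710 − $11,600 = $70,110.
Year 1: ⌊$81,710 × 150%/9⌋ = $13,618. Book value $68,092.
Year 2: ⌊$68,092 × 150%/9⌋ = $11,348. Book value $56,744.
Year 3: ⌊$56,744 × 150%/9⌋ = $9,457. Book value $47,287.
Year 4: ⌊$47,287 × 150%/9⌋ = $7,881. Book value $39,406.
Year 5: ⌊$39,406 × 150%/9⌋ = $6,567. Book value $32,839.
Year 6: ⌊$32,839 × 150%/9⌋ = $5,473. Book value $27,366.
Year 7: ⌊$27,366 × 150%/9⌋ = $4,561. Book value $22,805.
Year 8: ⌊$22,805 × 150%/9⌋ = $3,800. Book value $19,005.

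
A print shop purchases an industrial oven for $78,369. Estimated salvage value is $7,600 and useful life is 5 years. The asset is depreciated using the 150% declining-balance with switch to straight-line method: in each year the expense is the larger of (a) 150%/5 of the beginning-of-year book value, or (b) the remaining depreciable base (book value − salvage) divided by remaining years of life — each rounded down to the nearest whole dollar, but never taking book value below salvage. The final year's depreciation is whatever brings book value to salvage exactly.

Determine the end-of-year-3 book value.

Depreciable base = $78,369 − $7,600 = $70,769.
Year 1: DB = ⌊$78,369 × 150%/5⌋ = $23,510; SL = ⌊$70,769/5⌋ = $14,153 → take DB $23,510. Book value $54,859.
Year 2: DB = ⌊$54,859 × 150%/5⌋ = $16,457; SL = ⌊$47,259/4⌋ = $11,814 → take DB $16,457. Book value $38,402.
Year 3: DB = ⌊$38,402 × 150%/5⌋ = $11,520; SL = ⌊$30,802/3⌋ = $10,267 → take DB $11,520. Book value $26,882.

$26,882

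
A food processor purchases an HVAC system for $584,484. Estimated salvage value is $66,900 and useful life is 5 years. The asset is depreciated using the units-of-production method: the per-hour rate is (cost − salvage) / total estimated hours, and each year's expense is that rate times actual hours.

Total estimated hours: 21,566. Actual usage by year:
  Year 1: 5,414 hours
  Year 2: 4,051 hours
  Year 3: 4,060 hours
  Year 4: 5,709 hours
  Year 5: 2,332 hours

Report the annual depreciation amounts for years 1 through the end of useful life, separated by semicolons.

Depreciable base = $584,484 − $66,900 = $517,584.
Rate = $517,584 / 21,566 hours = $24 per hour.
Year 1: 5,414 × $24 = $129,936. Book value $454,548.
Year 2: 4,051 × $24 = $97,224. Book value $357,324.
Year 3: 4,060 × $24 = $97,440. Book value $259,884.
Year 4: 5,709 × $24 = $137,016. Book value $122,868.
Year 5: 2,332 × $24 = $55,968. Book value $66,900.

$129,936; $97,224; $97,440; $137,016; $55,968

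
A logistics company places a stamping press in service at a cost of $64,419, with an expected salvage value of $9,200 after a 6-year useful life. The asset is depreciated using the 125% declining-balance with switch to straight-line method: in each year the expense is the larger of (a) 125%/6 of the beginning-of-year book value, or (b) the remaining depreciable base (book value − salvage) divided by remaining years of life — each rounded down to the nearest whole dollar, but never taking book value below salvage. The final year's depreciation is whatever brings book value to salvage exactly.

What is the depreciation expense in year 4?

Depreciable base = $64,419 − $9,200 = $55,219.
Year 1: DB = ⌊$64,419 × 125%/6⌋ = $13,420; SL = ⌊$55,219/6⌋ = $9,203 → take DB $13,420. Book value $50,999.
Year 2: DB = ⌊$50,999 × 125%/6⌋ = $10,624; SL = ⌊$41,799/5⌋ = $8,359 → take DB $10,624. Book value $40,375.
Year 3: DB = ⌊$40,375 × 125%/6⌋ = $8,411; SL = ⌊$31,175/4⌋ = $7,793 → take DB $8,411. Book value $31,964.
Year 4: DB = ⌊$31,964 × 125%/6⌋ = $6,659; SL = ⌊$22,764/3⌋ = $7,588 → take SL $7,588. Book value $24,376.

$7,588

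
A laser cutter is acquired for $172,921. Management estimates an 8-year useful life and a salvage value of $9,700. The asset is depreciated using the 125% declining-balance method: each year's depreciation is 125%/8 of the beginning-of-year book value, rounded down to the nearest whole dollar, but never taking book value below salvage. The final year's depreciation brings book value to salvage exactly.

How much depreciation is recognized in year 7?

Depreciable base = $172,921 − $9,700 = $163,221.
Year 1: ⌊$172,921 × 125%/8⌋ = $27,018. Book value $145,903.
Year 2: ⌊$145,903 × 125%/8⌋ = $22,797. Book value $123,106.
Year 3: ⌊$123,106 × 125%/8⌋ = $19,235. Book value $103,871.
Year 4: ⌊$103,871 × 125%/8⌋ = $16,229. Book value $87,642.
Year 5: ⌊$87,642 × 125%/8⌋ = $13,694. Book value $73,948.
Year 6: ⌊$73,948 × 125%/8⌋ = $11,554. Book value $62,394.
Year 7: ⌊$62,394 × 125%/8⌋ = $9,749. Book value $52,645.

$9,749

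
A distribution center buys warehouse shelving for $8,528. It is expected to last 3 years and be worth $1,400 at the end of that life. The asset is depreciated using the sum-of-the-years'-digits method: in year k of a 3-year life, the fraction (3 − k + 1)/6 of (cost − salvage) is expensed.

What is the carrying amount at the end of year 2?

Depreciable base = $8,528 − $1,400 = $7,128.
Sum of the years' digits = 3+2+1 = 6.
Year 1: $7,128 × 3/6 = $3,564. Book value $4,964.
Year 2: $7,128 × 2/6 = $2,376. Book value $2,588.

$2,588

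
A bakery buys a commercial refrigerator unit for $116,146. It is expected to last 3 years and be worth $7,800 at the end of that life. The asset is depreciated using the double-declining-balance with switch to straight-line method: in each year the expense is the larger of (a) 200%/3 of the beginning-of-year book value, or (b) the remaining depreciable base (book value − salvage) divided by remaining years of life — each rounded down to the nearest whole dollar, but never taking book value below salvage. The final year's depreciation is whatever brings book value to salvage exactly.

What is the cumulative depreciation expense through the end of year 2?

Depreciable base = $116,146 − $7,800 = $108,346.
Year 1: DB = ⌊$116,146 × 200%/3⌋ = $77,430; SL = ⌊$108,346/3⌋ = $36,115 → take DB $77,430. Book value $38,716.
Year 2: DB = ⌊$38,716 × 200%/3⌋ = $25,810; SL = ⌊$30,916/2⌋ = $15,458 → take DB $25,810. Book value $12,906.
Accumulated through year 2 = $116,146 − $12,906 = $103,240.

$103,240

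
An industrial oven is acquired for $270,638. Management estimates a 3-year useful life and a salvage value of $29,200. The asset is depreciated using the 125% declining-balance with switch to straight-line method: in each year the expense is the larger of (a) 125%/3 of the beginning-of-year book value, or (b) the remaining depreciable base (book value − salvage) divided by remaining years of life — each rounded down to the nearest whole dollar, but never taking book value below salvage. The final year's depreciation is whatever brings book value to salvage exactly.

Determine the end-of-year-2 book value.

$92,093

Depreciable base = $270,638 − $29,200 = $241,438.
Year 1: DB = ⌊$270,638 × 125%/3⌋ = $112,765; SL = ⌊$241,438/3⌋ = $80,479 → take DB $112,765. Book value $157,873.
Year 2: DB = ⌊$157,873 × 125%/3⌋ = $65,780; SL = ⌊$128,673/2⌋ = $64,336 → take DB $65,780. Book value $92,093.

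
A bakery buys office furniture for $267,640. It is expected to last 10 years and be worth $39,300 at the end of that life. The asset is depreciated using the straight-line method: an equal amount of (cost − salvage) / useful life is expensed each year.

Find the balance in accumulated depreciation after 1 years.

Depreciable base = $267,640 − $39,300 = $228,340.
Annual expense = $228,340 / 10 = $22,834.
End of year 1: book value $244,806.
Accumulated through year 1 = $267,640 − $244,806 = $22,834.

$22,834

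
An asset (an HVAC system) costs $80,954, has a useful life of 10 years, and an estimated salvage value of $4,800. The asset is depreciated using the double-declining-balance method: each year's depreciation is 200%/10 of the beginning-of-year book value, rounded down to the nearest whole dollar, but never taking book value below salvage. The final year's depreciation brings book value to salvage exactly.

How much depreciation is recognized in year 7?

$4,244

Depreciable base = $80,954 − $4,800 = $76,154.
Year 1: ⌊$80,954 × 200%/10⌋ = $16,190. Book value $64,764.
Year 2: ⌊$64,764 × 200%/10⌋ = $12,952. Book value $51,812.
Year 3: ⌊$51,812 × 200%/10⌋ = $10,362. Book value $41,450.
Year 4: ⌊$41,450 × 200%/10⌋ = $8,290. Book value $33,160.
Year 5: ⌊$33,160 × 200%/10⌋ = $6,632. Book value $26,528.
Year 6: ⌊$26,528 × 200%/10⌋ = $5,305. Book value $21,223.
Year 7: ⌊$21,223 × 200%/10⌋ = $4,244. Book value $16,979.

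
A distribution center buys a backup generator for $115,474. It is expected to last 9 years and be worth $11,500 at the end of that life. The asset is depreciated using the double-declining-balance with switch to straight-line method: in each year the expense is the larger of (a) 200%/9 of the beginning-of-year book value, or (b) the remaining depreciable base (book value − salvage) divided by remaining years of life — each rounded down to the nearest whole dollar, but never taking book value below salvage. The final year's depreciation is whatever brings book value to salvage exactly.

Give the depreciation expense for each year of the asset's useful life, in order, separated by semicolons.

$25,660; $19,958; $15,523; $12,074; $9,390; $7,304; $5,681; $4,418; $3,966

Depreciable base = $115,474 − $11,500 = $103,974.
Year 1: DB = ⌊$115,474 × 200%/9⌋ = $25,660; SL = ⌊$103,974/9⌋ = $11,552 → take DB $25,660. Book value $89,814.
Year 2: DB = ⌊$89,814 × 200%/9⌋ = $19,958; SL = ⌊$78,314/8⌋ = $9,789 → take DB $19,958. Book value $69,856.
Year 3: DB = ⌊$69,856 × 200%/9⌋ = $15,523; SL = ⌊$58,356/7⌋ = $8,336 → take DB $15,523. Book value $54,333.
Year 4: DB = ⌊$54,333 × 200%/9⌋ = $12,074; SL = ⌊$42,833/6⌋ = $7,138 → take DB $12,074. Book value $42,259.
Year 5: DB = ⌊$42,259 × 200%/9⌋ = $9,390; SL = ⌊$30,759/5⌋ = $6,151 → take DB $9,390. Book value $32,869.
Year 6: DB = ⌊$32,869 × 200%/9⌋ = $7,304; SL = ⌊$21,369/4⌋ = $5,342 → take DB $7,304. Book value $25,565.
Year 7: DB = ⌊$25,565 × 200%/9⌋ = $5,681; SL = ⌊$14,065/3⌋ = $4,688 → take DB $5,681. Book value $19,884.
Year 8: DB = ⌊$19,884 × 200%/9⌋ = $4,418; SL = ⌊$8,384/2⌋ = $4,192 → take DB $4,418. Book value $15,466.
Year 9 (final): $15,466 − $11,500 = $3,966. Book value $11,500.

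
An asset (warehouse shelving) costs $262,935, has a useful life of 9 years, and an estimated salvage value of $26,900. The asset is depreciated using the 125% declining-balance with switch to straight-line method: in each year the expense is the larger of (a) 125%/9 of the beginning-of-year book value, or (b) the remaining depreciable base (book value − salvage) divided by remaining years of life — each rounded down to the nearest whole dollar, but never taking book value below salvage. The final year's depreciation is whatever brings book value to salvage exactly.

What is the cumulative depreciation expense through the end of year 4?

$118,541

Depreciable base = $262,935 − $26,900 = $236,035.
Year 1: DB = ⌊$262,935 × 125%/9⌋ = $36,518; SL = ⌊$236,035/9⌋ = $26,226 → take DB $36,518. Book value $226,417.
Year 2: DB = ⌊$226,417 × 125%/9⌋ = $31,446; SL = ⌊$199,517/8⌋ = $24,939 → take DB $31,446. Book value $194,971.
Year 3: DB = ⌊$194,971 × 125%/9⌋ = $27,079; SL = ⌊$168,071/7⌋ = $24,010 → take DB $27,079. Book value $167,892.
Year 4: DB = ⌊$167,892 × 125%/9⌋ = $23,318; SL = ⌊$140,992/6⌋ = $23,498 → take SL $23,498. Book value $144,394.
Accumulated through year 4 = $262,935 − $144,394 = $118,541.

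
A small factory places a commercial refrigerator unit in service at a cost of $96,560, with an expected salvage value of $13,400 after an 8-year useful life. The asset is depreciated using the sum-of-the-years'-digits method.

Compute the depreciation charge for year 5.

Depreciable base = $96,560 − $13,400 = $83,160.
Sum of the years' digits = 8+7+6+5+4+3+2+1 = 36.
Year 1: $83,160 × 8/36 = $18,480. Book value $78,080.
Year 2: $83,160 × 7/36 = $16,170. Book value $61,910.
Year 3: $83,160 × 6/36 = $13,860. Book value $48,050.
Year 4: $83,160 × 5/36 = $11,550. Book value $36,500.
Year 5: $83,160 × 4/36 = $9,240. Book value $27,260.

$9,240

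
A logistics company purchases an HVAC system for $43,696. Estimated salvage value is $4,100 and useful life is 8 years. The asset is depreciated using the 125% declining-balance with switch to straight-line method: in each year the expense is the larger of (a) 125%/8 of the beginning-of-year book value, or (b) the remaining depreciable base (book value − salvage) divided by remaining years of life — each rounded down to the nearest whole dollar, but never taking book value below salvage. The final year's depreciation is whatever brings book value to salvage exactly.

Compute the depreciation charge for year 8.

Depreciable base = $43,696 − $4,100 = $39,596.
Year 1: DB = ⌊$43,696 × 125%/8⌋ = $6,827; SL = ⌊$39,596/8⌋ = $4,949 → take DB $6,827. Book value $36,869.
Year 2: DB = ⌊$36,869 × 125%/8⌋ = $5,760; SL = ⌊$32,769/7⌋ = $4,681 → take DB $5,760. Book value $31,109.
Year 3: DB = ⌊$31,109 × 125%/8⌋ = $4,860; SL = ⌊$27,009/6⌋ = $4,501 → take DB $4,860. Book value $26,249.
Year 4: DB = ⌊$26,249 × 125%/8⌋ = $4,101; SL = ⌊$22,149/5⌋ = $4,429 → take SL $4,429. Book value $21,820.
Year 5: DB = ⌊$21,820 × 125%/8⌋ = $3,409; SL = ⌊$17,720/4⌋ = $4,430 → take SL $4,430. Book value $17,390.
Year 6: DB = ⌊$17,390 × 125%/8⌋ = $2,717; SL = ⌊$13,290/3⌋ = $4,430 → take SL $4,430. Book value $12,960.
Year 7: DB = ⌊$12,960 × 125%/8⌋ = $2,025; SL = ⌊$8,860/2⌋ = $4,430 → take SL $4,430. Book value $8,530.
Year 8 (final): $8,530 − $4,100 = $4,430. Book value $4,100.

$4,430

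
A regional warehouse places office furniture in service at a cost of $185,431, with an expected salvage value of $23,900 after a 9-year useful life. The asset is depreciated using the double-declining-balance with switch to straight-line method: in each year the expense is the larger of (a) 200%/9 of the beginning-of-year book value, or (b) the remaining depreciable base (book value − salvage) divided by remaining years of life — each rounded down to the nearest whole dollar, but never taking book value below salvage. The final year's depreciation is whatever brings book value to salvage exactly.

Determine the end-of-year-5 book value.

$52,780

Depreciable base = $185,431 − $23,900 = $161,531.
Year 1: DB = ⌊$185,431 × 200%/9⌋ = $41,206; SL = ⌊$161,531/9⌋ = $17,947 → take DB $41,206. Book value $144,225.
Year 2: DB = ⌊$144,225 × 200%/9⌋ = $32,050; SL = ⌊$120,325/8⌋ = $15,040 → take DB $32,050. Book value $112,175.
Year 3: DB = ⌊$112,175 × 200%/9⌋ = $24,927; SL = ⌊$88,275/7⌋ = $12,610 → take DB $24,927. Book value $87,248.
Year 4: DB = ⌊$87,248 × 200%/9⌋ = $19,388; SL = ⌊$63,348/6⌋ = $10,558 → take DB $19,388. Book value $67,860.
Year 5: DB = ⌊$67,860 × 200%/9⌋ = $15,080; SL = ⌊$43,960/5⌋ = $8,792 → take DB $15,080. Book value $52,780.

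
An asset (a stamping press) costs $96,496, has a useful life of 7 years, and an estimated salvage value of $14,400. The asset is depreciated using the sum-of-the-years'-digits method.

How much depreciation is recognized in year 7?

Depreciable base = $96,496 − $14,400 = $82,096.
Sum of the years' digits = 7+6+5+4+3+2+1 = 28.
Year 1: $82,096 × 7/28 = $20,524. Book value $75,972.
Year 2: $82,096 × 6/28 = $17,592. Book value $58,380.
Year 3: $82,096 × 5/28 = $14,660. Book value $43,720.
Year 4: $82,096 × 4/28 = $11,728. Book value $31,992.
Year 5: $82,096 × 3/28 = $8,796. Book value $23,196.
Year 6: $82,096 × 2/28 = $5,864. Book value $17,332.
Year 7: $82,096 × 1/28 = $2,932. Book value $14,400.

$2,932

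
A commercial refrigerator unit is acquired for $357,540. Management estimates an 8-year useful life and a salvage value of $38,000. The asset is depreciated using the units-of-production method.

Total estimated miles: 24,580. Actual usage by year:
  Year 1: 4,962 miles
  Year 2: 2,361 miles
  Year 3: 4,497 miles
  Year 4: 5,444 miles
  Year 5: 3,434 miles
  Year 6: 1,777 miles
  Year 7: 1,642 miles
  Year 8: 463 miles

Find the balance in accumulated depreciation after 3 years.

Depreciable base = $357,540 − $38,000 = $319,540.
Rate = $319,540 / 24,580 miles = $13 per mile.
Year 1: 4,962 × $13 = $64,506. Book value $293,034.
Year 2: 2,361 × $13 = $30,693. Book value $262,341.
Year 3: 4,497 × $13 = $58,461. Book value $203,880.
Accumulated through year 3 = $357,540 − $203,880 = $153,660.

$153,660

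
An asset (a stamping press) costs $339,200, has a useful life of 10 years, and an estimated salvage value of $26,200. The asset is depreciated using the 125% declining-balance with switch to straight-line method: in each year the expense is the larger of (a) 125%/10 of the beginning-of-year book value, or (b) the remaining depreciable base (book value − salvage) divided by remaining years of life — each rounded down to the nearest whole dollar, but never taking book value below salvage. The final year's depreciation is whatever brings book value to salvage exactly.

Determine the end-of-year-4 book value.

Depreciable base = $339,200 − $26,200 = $313,000.
Year 1: DB = ⌊$339,200 × 125%/10⌋ = $42,400; SL = ⌊$313,000/10⌋ = $31,300 → take DB $42,400. Book value $296,800.
Year 2: DB = ⌊$296,800 × 125%/10⌋ = $37,100; SL = ⌊$270,600/9⌋ = $30,066 → take DB $37,100. Book value $259,700.
Year 3: DB = ⌊$259,700 × 125%/10⌋ = $32,462; SL = ⌊$233,500/8⌋ = $29,187 → take DB $32,462. Book value $227,238.
Year 4: DB = ⌊$227,238 × 125%/10⌋ = $28,404; SL = ⌊$201,038/7⌋ = $28,719 → take SL $28,719. Book value $198,519.

$198,519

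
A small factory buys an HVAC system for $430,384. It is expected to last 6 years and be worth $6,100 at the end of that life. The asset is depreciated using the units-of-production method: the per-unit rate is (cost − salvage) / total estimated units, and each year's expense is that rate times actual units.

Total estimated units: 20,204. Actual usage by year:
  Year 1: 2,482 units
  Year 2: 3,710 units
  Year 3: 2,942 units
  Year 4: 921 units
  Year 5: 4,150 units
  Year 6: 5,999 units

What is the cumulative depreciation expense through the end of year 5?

$298,305

Depreciable base = $430,384 − $6,100 = $424,284.
Rate = $424,284 / 20,204 units = $21 per unit.
Year 1: 2,482 × $21 = $52,122. Book value $378,262.
Year 2: 3,710 × $21 = $77,910. Book value $300,352.
Year 3: 2,942 × $21 = $61,782. Book value $238,570.
Year 4: 921 × $21 = $19,341. Book value $219,229.
Year 5: 4,150 × $21 = $87,150. Book value $132,079.
Accumulated through year 5 = $430,384 − $132,079 = $298,305.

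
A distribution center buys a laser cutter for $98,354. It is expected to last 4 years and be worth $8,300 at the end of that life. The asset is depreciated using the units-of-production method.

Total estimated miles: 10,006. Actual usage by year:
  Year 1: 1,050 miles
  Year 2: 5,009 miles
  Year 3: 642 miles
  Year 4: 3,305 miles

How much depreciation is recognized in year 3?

Depreciable base = $98,354 − $8,300 = $90,054.
Rate = $90,054 / 10,006 miles = $9 per mile.
Year 1: 1,050 × $9 = $9,450. Book value $88,904.
Year 2: 5,009 × $9 = $45,081. Book value $43,823.
Year 3: 642 × $9 = $5,778. Book value $38,045.

$5,778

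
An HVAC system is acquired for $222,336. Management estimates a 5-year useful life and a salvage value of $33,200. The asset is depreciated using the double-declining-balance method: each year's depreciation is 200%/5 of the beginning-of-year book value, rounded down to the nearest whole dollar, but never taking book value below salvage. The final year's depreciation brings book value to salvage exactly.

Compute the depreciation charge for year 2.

$53,360

Depreciable base = $222,336 − $33,200 = $189,136.
Year 1: ⌊$222,336 × 200%/5⌋ = $88,934. Book value $133,402.
Year 2: ⌊$133,402 × 200%/5⌋ = $53,360. Book value $80,042.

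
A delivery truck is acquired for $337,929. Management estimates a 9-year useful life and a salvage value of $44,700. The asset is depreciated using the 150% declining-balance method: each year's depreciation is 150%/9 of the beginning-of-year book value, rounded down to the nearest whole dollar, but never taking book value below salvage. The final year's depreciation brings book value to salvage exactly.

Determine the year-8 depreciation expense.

$15,718

Depreciable base = $337,929 − $44,700 = $293,229.
Year 1: ⌊$337,929 × 150%/9⌋ = $56,321. Book value $281,608.
Year 2: ⌊$281,608 × 150%/9⌋ = $46,934. Book value $234,674.
Year 3: ⌊$234,674 × 150%/9⌋ = $39,112. Book value $195,562.
Year 4: ⌊$195,562 × 150%/9⌋ = $32,593. Book value $162,969.
Year 5: ⌊$162,969 × 150%/9⌋ = $27,161. Book value $135,808.
Year 6: ⌊$135,808 × 150%/9⌋ = $22,634. Book value $113,174.
Year 7: ⌊$113,174 × 150%/9⌋ = $18,862. Book value $94,312.
Year 8: ⌊$94,312 × 150%/9⌋ = $15,718. Book value $78,594.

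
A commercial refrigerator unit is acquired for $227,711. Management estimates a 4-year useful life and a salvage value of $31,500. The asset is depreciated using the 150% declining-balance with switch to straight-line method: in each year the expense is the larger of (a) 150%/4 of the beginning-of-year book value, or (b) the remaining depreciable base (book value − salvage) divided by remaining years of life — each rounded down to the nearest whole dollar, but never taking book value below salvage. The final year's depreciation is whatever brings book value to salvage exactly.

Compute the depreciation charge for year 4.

Depreciable base = $227,711 − $31,500 = $196,211.
Year 1: DB = ⌊$227,711 × 150%/4⌋ = $85,391; SL = ⌊$196,211/4⌋ = $49,052 → take DB $85,391. Book value $142,320.
Year 2: DB = ⌊$142,320 × 150%/4⌋ = $53,370; SL = ⌊$110,820/3⌋ = $36,940 → take DB $53,370. Book value $88,950.
Year 3: DB = ⌊$88,950 × 150%/4⌋ = $33,356; SL = ⌊$57,450/2⌋ = $28,725 → take DB $33,356. Book value $55,594.
Year 4 (final): $55,594 − $31,500 = $24,094. Book value $31,500.

$24,094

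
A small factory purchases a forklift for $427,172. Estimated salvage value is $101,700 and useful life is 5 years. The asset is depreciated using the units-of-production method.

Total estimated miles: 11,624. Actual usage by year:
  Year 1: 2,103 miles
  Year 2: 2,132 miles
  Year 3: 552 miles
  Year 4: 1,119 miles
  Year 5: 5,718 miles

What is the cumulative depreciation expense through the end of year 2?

Depreciable base = $427,172 − $101,700 = $325,472.
Rate = $325,472 / 11,624 miles = $28 per mile.
Year 1: 2,103 × $28 = $58,884. Book value $368,288.
Year 2: 2,132 × $28 = $59,696. Book value $308,592.
Accumulated through year 2 = $427,172 − $308,592 = $118,580.

$118,580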